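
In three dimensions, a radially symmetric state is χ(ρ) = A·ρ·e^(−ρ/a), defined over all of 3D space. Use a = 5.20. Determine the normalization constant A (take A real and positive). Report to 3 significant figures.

A ≈ 0.00528

Require ∫ |χ|² 4πρ² dρ = 1 over the whole domain.
The angular integral contributes 4π, leaving ∫₀^∞ ρ²|χ|² dρ.
With χ = A·ρ·e^(−ρ/a), the integral evaluates to A²·[3·π·a^5].
Hence A² = 1/[3·π·a^5].
Plugging in a = 5.20 yields A = 0.005283.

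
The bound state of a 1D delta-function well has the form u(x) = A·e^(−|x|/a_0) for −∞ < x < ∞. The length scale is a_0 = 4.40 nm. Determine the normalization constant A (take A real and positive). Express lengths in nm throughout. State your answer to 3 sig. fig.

We need A² ∫|f|² dx = 1, taking the integral from −∞ to ∞.
∫|u|² dx = A²·(a_0).
Hence A² = 1/[a_0].
With a_0 = 4.40: A² = 0.2273 and A = 0.4767.

A ≈ 0.477 nm^(-1/2)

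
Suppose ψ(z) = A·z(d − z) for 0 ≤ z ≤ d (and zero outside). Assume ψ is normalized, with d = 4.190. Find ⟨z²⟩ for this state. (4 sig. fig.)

The expectation value is the |ψ|²-weighted average of z^2: ∫ z^2|ψ|² dz.
Expanding the polynomial and integrating term by term, evaluating both integrals, ⟨z²⟩ = 2·d^2/7.
Putting d = 4.190 gives 5.0160.

⟨z^2⟩ ≈ 5.016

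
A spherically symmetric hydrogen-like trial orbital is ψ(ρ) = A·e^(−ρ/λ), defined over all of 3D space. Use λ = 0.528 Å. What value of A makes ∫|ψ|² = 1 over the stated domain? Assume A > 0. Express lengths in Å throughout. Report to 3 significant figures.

A ≈ 1.47 Å^(-3/2)

The normalization condition is ∫|ψ|² 4πρ² dρ = 1 from 0 to ∞.
(Spherical symmetry: dV = 4πρ² dρ.)
With ∫₀^∞ ρ^2 e^(−αρ) dρ = 2!/α^3, with ψ = A·e^(−ρ/λ), the integral evaluates to A²·[π·λ^3].
Hence A² = 1/[π·λ^3].
With λ = 0.528: A² = 2.162 and A = 1.471.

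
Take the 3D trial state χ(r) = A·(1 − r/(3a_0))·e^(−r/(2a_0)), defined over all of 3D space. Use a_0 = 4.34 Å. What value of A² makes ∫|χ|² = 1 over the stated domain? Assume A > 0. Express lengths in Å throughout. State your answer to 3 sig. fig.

We need A² ∫|f|² 4πr² dr = 1, taking the integral from 0 to ∞.
With ∫₀^∞ r^4 e^(−αr) dr = 4!/α^5, carrying out the integral gives A² · 8·π·a_0^3/3.
Setting this equal to 1 gives A² = 1/(8·π·a_0^3/3).
With a_0 = 4.34: A² = 0.001460 and A = 0.03821.

A^2 ≈ 0.00146 Å^(-3)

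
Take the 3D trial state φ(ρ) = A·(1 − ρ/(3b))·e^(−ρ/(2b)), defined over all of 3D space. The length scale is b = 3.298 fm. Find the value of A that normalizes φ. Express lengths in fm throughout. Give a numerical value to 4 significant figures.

The normalization condition is ∫|φ|² 4πρ² dρ = 1 from 0 to ∞.
With ∫₀^∞ ρ^4 e^(−αρ) dρ = 4!/α^5, with φ = A·(1 − ρ/(3b))·e^(−ρ/(2b)), the integral evaluates to A²·[8·π·b^3/3].
Setting this equal to 1 gives A² = 1/(8·π·b^3/3).
Plugging in b = 3.298 yields A = 0.057685.

A ≈ 0.05769 fm^(-3/2)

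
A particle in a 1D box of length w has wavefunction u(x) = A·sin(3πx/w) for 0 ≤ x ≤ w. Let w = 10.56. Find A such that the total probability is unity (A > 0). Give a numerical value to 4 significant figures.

A ≈ 0.4352

Require ∫ |u|² dx = 1 over the whole domain.
With ∫₀^w sin²(nπx/w) dx = w/2, ∫|u|² dx = A²·(w/2).
Hence A² = 1/[w/2].
Plugging in w = 10.56 yields A = 0.43519.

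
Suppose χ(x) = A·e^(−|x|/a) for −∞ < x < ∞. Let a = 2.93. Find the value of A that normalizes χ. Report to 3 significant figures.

A ≈ 0.584

Require ∫ |χ|² dx = 1 over the whole domain.
Recall ∫₀^∞ x^m e^(−x/β) dx = m!·β^(m+1), carrying out the integral gives A² · a.
Hence A² = 1/[a].
Plugging in a = 2.93 yields A = 0.5842.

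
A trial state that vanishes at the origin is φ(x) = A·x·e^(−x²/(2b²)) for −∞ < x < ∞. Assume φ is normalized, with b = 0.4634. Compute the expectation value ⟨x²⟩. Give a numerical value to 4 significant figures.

By definition ⟨x²⟩ = ∫ x^2 |φ(x)|² dx.
Differentiating ∫e^(−αx²) dx = √(π/α) under α to get the higher moments, the ratio of the moment integral to the normalization integral gives ⟨x²⟩ = 3·b^2/2.
With b = 0.4634, ⟨x^2⟩ = 0.32211.

⟨x^2⟩ ≈ 0.3221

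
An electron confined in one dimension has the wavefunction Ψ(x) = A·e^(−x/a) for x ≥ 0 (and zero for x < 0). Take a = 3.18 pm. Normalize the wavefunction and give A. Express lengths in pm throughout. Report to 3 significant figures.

A ≈ 0.793 pm^(-1/2)

We need A² ∫|f|² dx = 1, taking the integral from 0 to ∞.
The integral (without the A² prefactor) comes out to a/2.
Hence A² = 1/[a/2].
Substituting a = 3.18 gives A² = 0.6289, so A = 0.7931.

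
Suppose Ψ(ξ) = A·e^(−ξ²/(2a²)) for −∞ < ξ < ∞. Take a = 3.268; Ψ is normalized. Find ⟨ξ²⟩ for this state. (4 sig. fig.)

⟨ξ²⟩ = ∫ ξ^2 |Ψ|² dξ over the full domain.
The ratio of the moment integral to the normalization integral gives ⟨ξ²⟩ = a^2/2.
With a = 3.268, ⟨ξ^2⟩ = 5.3399.

⟨ξ^2⟩ ≈ 5.340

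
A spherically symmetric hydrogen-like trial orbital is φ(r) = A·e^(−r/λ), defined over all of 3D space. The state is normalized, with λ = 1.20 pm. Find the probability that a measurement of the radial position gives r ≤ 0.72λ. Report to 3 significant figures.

Integrate the radial probability density 4πr²|φ|² over r ≤ 0.72λ.
The full normalization integral is A²·[π·λ^3] = 1, fixing A².
Substituting u = r/λ, A², 4π and the length scale all cancel in the ratio: P = ∫_{0}^{0.72} u^2·e^(-2·u) du / ∫_{0}^{∞} u^2·e^(-2·u) du.
An antiderivative of u^2·e^(-2·u) is -(2·u^2 + 2·u + 1)·e^(-2·u)/4; evaluating from 0 to 0.72 gives 1/4 - 2173·e^(-36/25)/2500, while the full integral is 1/4.
The region integral divided by the full integral gives P = 0.1762.

P ≈ 0.176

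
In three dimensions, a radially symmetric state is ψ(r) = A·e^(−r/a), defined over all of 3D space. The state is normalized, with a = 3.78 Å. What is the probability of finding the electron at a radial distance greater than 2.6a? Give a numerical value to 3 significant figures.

P ≈ 0.109

P = ∫ |ψ|² 4πr² dr over r > 2.6a.
Normalization gives A² = 1/(π·a^3).
Substituting u = r/a, A², 4π and the length scale all cancel in the ratio: P = ∫_{2.6}^{∞} u^2·e^(-2·u) du / ∫_{0}^{∞} u^2·e^(-2·u) du.
With ∫ u^2·e^(-2·u) du = -(2·u^2 + 2·u + 1)·e^(-2·u)/4 + C, the region integral is 493·e^(-26/5)/100 and the full one is 1/4.
This evaluates to P = 0.1088.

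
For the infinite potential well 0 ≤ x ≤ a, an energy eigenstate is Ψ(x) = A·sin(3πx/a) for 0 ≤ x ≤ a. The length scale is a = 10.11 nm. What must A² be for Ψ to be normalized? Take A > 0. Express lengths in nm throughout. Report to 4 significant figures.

A^2 ≈ 0.1978 nm^(-1)

Normalization requires ∫|Ψ|² dx = 1, integrated from 0 to a.
With ∫₀^a sin²(nπx/a) dx = a/2, the integral (without the A² prefactor) comes out to a/2.
Hence A² = 1/[a/2].
Plugging in a = 10.11 yields A = 0.44477.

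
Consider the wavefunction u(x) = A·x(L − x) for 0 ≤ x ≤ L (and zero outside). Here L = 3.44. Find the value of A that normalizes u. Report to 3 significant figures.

A ≈ 0.250

We need A² ∫|f|² dx = 1, taking the integral from 0 to L.
Expanding the polynomial and integrating term by term, with u = A·x(L − x), the integral evaluates to A²·[L^5/30].
So A² = (L^5/30)^(−1).
Substituting L = 3.44 gives A² = 0.06228, so A = 0.2496.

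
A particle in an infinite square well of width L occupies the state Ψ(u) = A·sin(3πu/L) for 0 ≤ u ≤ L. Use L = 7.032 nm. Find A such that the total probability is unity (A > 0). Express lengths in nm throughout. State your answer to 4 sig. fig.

The normalization condition is ∫|Ψ|² du = 1 from 0 to L.
With ∫₀^L sin²(nπu/L) du = L/2, the integral (without the A² prefactor) comes out to L/2.
Hence A² = 1/[L/2].
With L = 7.032: A² = 0.28441 and A = 0.53330.

A ≈ 0.5333 nm^(-1/2)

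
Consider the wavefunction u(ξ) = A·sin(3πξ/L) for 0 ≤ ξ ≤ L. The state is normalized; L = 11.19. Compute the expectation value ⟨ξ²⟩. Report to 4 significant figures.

By definition ⟨ξ²⟩ = ∫ ξ^2 |u(ξ)|² dξ.
With ∫₀^L sin²(nπξ/L) dξ = L/2, the ratio of the moment integral to the normalization integral gives ⟨ξ²⟩ = -L^2/(18·π^2) + L^2/3.
With L = 11.19, ⟨ξ^2⟩ = 41.034.

⟨ξ^2⟩ ≈ 41.03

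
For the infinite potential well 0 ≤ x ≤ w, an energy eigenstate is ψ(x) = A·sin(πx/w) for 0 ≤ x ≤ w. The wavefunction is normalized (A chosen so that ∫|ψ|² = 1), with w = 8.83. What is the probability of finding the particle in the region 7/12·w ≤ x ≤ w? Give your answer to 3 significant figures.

P ≈ 0.337

The probability is P = ∫ |ψ|² dx over [7/12·w, w].
With A² fixed by ∫|ψ|² = 1, i.e. A² = (w/2)^(−1), substitute and integrate.
Let u = x/w; then A² and the length scale cancel, so P = ∫_{7/12}^{1} sin(π·u)^2 du ÷ ∫_{0}^{1} sin(π·u)^2 du.
Using ∫ sin(π·u)^2 du = u/2 - sin(2·π·u)/(4·π), the numerator is 5/24 - 1/(8·π) and the denominator is 1/2.
Taking the ratio, P = (-3 + 5·π)/(12·π).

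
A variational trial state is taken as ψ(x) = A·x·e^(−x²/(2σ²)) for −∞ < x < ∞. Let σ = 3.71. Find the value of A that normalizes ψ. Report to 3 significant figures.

A ≈ 0.149

Normalization requires ∫|ψ|² dx = 1, integrated from −∞ to ∞.
With ∫_{−∞}^{∞} x^(2m) e^(−αx²) dx = (2m−1)!!·√π / (2^m α^(m+1/2)), the integral (without the A² prefactor) comes out to √(π)·σ^3/2.
Substituting σ = 3.71 gives A² = 0.02210, so A = 0.1487.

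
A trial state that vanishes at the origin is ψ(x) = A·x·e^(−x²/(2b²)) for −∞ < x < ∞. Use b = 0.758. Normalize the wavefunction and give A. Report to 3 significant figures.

A ≈ 1.61

Require ∫ |ψ|² dx = 1 over the whole domain.
∫|ψ|² dx = A²·(√(π)·b^3/2).
Substituting b = 0.758 gives A² = 2.591, so A = 1.610.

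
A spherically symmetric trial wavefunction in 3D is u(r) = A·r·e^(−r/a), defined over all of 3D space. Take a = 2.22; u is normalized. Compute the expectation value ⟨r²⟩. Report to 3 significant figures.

⟨r^2⟩ ≈ 37.0

The expectation value is the |u|²-weighted average of r^2: ∫ r^2|u|² 4πr² dr.
Evaluating both integrals, ⟨r²⟩ = 15·a^2/2.
With a = 2.22, ⟨r^2⟩ = 36.96.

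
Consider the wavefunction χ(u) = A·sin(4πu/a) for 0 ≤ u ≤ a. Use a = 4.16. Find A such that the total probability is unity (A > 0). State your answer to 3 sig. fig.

The normalization condition is ∫|χ|² du = 1 from 0 to a.
With ∫₀^a sin²(nπu/a) du = a/2, the integral (without the A² prefactor) comes out to a/2.
Setting this equal to 1 gives A² = 1/(a/2).
With a = 4.16: A² = 0.4808 and A = 0.6934.

A ≈ 0.693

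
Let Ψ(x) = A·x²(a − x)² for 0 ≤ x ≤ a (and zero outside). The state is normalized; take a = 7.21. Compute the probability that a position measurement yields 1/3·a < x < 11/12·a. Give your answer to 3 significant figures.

P ≈ 0.855

The probability is P = ∫ |Ψ|² dx over [1/3·a, 11/12·a].
The normalization integral ∫|Ψ|²dx over the whole domain equals a^9/630·A², and A² cancels in the ratio.
Let u = x/a; then A² and the length scale cancel, so P = ∫_{1/3}^{11/12} u^4·(1 - u)^4 du ÷ ∫_{0}^{1} u^4·(1 - u)^4 du.
With ∫ u^4·(1 - u)^4 du = u^5·(70·u^4 - 315·u^3 + 540·u^2 - 420·u + 126)/630 + C, the region integral is ≈ 0.0013568 and the full one is 1/630.
The result is P = 0.8548.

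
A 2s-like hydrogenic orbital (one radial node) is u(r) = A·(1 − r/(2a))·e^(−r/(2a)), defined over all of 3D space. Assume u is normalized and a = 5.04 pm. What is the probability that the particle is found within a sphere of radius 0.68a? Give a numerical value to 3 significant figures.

P ≈ 0.0182

Integrate the radial probability density 4πr²|u|² over r ≤ 0.68a.
Normalization gives A² = 1/(8·π·a^3).
In terms of t = r/a (A², 4π and the length scale all cancel between numerator and denominator), P = [∫_{0}^{0.68} t^2·(1 - t/2)^2·e^(-t) dt] / [∫_{0}^{∞} t^2·(1 - t/2)^2·e^(-t) dt].
Using ∫ t^2·(1 - t/2)^2·e^(-t) dt = -(t^4/4 + t^2 + 2·t + 2)·e^(-t), the numerator is ≈ 0.036427 and the denominator is 2.
Taking the ratio yields P = 0.01821.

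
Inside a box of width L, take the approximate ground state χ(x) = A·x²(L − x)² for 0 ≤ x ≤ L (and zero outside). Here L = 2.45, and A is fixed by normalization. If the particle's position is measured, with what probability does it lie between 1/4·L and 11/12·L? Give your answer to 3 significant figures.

P ≈ 0.951

P = ∫_{1/4·L}^{11/12·L} |χ(x)|² dx.
With A² fixed by ∫|χ|² = 1, i.e. A² = (L^9/630)^(−1), substitute and integrate.
Let u = x/L; then A² and the length scale cancel, so P = ∫_{1/4}^{11/12} u^4·(1 - u)^4 du ÷ ∫_{0}^{1} u^4·(1 - u)^4 du.
An antiderivative of u^4·(1 - u)^4 is u^5·(70·u^4 - 315·u^3 + 540·u^2 - 420·u + 126)/630; evaluating from 1/4 to 11/12 gives ≈ 0.0015090, while the full integral is 1/630.
Evaluating gives P = 0.9507.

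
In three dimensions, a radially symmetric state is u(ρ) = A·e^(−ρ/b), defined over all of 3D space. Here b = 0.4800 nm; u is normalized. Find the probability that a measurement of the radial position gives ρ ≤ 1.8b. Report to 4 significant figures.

P ≈ 0.6973

Integrate the radial probability density 4πρ²|u|² over ρ ≤ 1.8b.
The full normalization integral is A²·[π·b^3] = 1, fixing A².
In terms of t = ρ/b (A², 4π and the length scale all cancel between numerator and denominator), P = [∫_{0}^{1.8} t^2·e^(-2·t) dt] / [∫_{0}^{∞} t^2·e^(-2·t) dt].
Using ∫ t^2·e^(-2·t) dt = -(2·t^2 + 2·t + 1)·e^(-2·t)/4, the numerator is 1/4 - 277·e^(-18/5)/100 and the denominator is 1/4.
The region integral divided by the full integral gives P = 0.69725.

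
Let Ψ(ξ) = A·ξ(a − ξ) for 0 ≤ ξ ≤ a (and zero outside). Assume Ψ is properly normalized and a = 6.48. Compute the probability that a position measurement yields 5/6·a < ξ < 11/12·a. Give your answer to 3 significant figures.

|Ψ|² is the probability density, so P = ∫_{5/6·a}^{11/12·a} |Ψ|² dξ.
The normalization integral ∫|Ψ|²dξ over the whole domain equals a^5/30·A², and A² cancels in the ratio.
Let u = ξ/a; then A² and the length scale cancel, so P = ∫_{5/6}^{11/12} u^2·(1 - u)^2 du ÷ ∫_{0}^{1} u^2·(1 - u)^2 du.
Using ∫ u^2·(1 - u)^2 du = u^3·(6·u^2 - 15·u + 10)/30, the numerator is ≈ 0.0010135 and the denominator is 1/30.
This works out to P = 0.03041.

P ≈ 0.0304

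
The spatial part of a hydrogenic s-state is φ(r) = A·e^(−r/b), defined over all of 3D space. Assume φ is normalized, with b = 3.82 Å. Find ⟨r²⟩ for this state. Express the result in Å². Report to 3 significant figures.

⟨r²⟩ = ∫ r^2 |φ|² 4πr² dr over the full domain.
Since the A² factors cancel between numerator and denominator, ⟨r²⟩ = 3·b^2.
With b = 3.82, ⟨r^2⟩ = 43.78.

⟨r^2⟩ ≈ 43.8 Å^2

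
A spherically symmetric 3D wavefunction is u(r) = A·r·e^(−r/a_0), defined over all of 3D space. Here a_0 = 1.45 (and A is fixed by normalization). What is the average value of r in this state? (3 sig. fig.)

The expectation value is the |u|²-weighted average of r: ∫ r|u|² 4πr² dr.
Using ∫₀^∞ rⁿ e^(−αr) dr = n!/αⁿ⁺¹, since the A² factors cancel between numerator and denominator, ⟨r⟩ = 5·a_0/2.
Putting a_0 = 1.45 gives 3.625.

⟨r⟩ ≈ 3.63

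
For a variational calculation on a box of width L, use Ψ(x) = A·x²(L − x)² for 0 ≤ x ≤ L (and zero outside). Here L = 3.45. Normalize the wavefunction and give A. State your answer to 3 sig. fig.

A ≈ 0.0954

Require ∫ |Ψ|² dx = 1 over the whole domain.
With Ψ = A·x²(L − x)², the integral evaluates to A²·[L^9/630].
Setting this equal to 1 gives A² = 1/(L^9/630).
Plugging in L = 3.45 yields A = 0.09539.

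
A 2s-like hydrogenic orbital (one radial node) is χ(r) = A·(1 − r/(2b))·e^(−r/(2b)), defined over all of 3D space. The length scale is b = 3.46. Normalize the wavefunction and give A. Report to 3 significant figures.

Require ∫ |χ|² 4πr² dr = 1 over the whole domain.
In 3D with spherical symmetry the volume element is 4πr² dr.
∫|χ|² 4πr² dr = A²·(8·π·b^3).
Setting this equal to 1 gives A² = 1/(8·π·b^3).
Substituting b = 3.46 gives A² = 0.0009606, so A = 0.03099.

A ≈ 0.0310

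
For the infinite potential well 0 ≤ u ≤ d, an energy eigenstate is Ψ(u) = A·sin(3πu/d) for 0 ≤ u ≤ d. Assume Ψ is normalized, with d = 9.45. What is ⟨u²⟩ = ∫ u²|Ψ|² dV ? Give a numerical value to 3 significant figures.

⟨u^2⟩ ≈ 29.3

By definition ⟨u²⟩ = ∫ u^2 |Ψ(u)|² du.
Since the A² factors cancel between numerator and denominator, ⟨u²⟩ = -d^2/(18·π^2) + d^2/3.
With d = 9.45, ⟨u^2⟩ = 29.26.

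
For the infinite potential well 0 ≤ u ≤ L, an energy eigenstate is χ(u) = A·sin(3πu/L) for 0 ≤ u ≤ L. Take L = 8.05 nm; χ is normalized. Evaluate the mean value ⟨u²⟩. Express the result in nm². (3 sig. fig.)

By definition ⟨u²⟩ = ∫ u^2 |χ(u)|² du.
Using sin²θ = (1 − cos 2θ)/2, the ratio of the moment integral to the normalization integral gives ⟨u²⟩ = -L^2/(18·π^2) + L^2/3.
Putting L = 8.05 gives 21.24.

⟨u^2⟩ ≈ 21.2 nm^2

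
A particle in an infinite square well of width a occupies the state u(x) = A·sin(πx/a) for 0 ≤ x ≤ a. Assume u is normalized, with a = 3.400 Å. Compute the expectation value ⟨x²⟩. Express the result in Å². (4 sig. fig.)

The expectation value is the |u|²-weighted average of x^2: ∫ x^2|u|² dx.
With ∫₀^a sin²(nπx/a) dx = a/2, evaluating both integrals, ⟨x²⟩ = -a^2/(2·π^2) + a^2/3.
With a = 3.400, ⟨x^2⟩ = 3.2677.

⟨x^2⟩ ≈ 3.268 Å^2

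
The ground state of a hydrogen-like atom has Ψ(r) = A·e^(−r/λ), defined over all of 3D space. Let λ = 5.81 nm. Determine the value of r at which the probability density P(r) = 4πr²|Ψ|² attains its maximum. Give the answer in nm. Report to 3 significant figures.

r ≈ 5.81 nm

The maximum of P(r) = 4πr²|Ψ|² occurs where its derivative vanishes.
Solving yields r = λ.
With λ = 5.81, the most probable radial distance is 5.810 nm.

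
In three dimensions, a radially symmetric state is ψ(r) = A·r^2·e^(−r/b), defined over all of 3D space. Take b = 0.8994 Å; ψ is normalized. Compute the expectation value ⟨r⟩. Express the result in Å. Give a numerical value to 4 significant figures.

⟨r⟩ ≈ 3.148 Å

The expectation value is the |ψ|²-weighted average of r: ∫ r|ψ|² 4πr² dr.
With ∫₀^∞ r^7 e^(−αr) dr = 7!/α^8, evaluating both integrals, ⟨r⟩ = 7·b/2.
With b = 0.8994, ⟨r⟩ = 3.1479.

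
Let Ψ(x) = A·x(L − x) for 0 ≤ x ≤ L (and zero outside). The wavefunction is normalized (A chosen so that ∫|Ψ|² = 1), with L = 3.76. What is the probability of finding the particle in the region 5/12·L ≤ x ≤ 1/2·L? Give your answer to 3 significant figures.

P ≈ 0.153

|Ψ|² is the probability density, so P = ∫_{5/12·L}^{1/2·L} |Ψ|² dx.
Since A² = 1/(L^5/30), this is the region integral divided by the full normalization integral.
Let u = x/L; then A² and the length scale cancel, so P = ∫_{5/12}^{1/2} u^2·(1 - u)^2 du ÷ ∫_{0}^{1} u^2·(1 - u)^2 du.
An antiderivative of u^2·(1 - u)^2 is u^3·(6·u^2 - 15·u + 10)/30; evaluating from 5/12 to 1/2 gives ≈ 0.0051127, while the full integral is 1/30.
This works out to P = 0.1534.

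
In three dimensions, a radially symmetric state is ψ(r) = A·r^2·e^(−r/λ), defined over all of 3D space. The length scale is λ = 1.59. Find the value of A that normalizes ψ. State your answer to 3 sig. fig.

Require ∫ |ψ|² 4πr² dr = 1 over the whole domain.
(Spherical symmetry: dV = 4πr² dr.)
Carrying out the integral gives A² · 45·π·λ^7/2.
Setting this equal to 1 gives A² = 1/(45·π·λ^7/2).
Plugging in λ = 1.59 yields A = 0.02347.

A ≈ 0.0235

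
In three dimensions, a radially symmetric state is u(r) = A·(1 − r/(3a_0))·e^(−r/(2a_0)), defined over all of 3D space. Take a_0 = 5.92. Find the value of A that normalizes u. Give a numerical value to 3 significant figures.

A ≈ 0.0240

Require ∫ |u|² 4πr² dr = 1 over the whole domain.
With ∫₀^∞ r^4 e^(−αr) dr = 4!/α^5, ∫|u|² 4πr² dr = A²·(8·π·a_0^3/3).
Plugging in a_0 = 5.92 yields A = 0.02399.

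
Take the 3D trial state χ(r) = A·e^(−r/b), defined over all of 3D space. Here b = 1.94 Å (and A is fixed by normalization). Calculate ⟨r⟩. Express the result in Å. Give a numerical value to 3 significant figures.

The expectation value is the |χ|²-weighted average of r: ∫ r|χ|² 4πr² dr.
With ∫₀^∞ r^3 e^(−αr) dr = 3!/α^4, the ratio of the moment integral to the normalization integral gives ⟨r⟩ = 3·b/2.
Putting b = 1.94 gives 2.910.

⟨r⟩ ≈ 2.91 Å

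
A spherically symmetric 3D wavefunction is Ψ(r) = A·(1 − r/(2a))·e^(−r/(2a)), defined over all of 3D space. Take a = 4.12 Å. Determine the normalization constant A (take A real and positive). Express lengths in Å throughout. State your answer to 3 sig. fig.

A ≈ 0.0239 Å^(-3/2)

The normalization condition is ∫|Ψ|² 4πr² dr = 1 from 0 to ∞.
(Spherical symmetry: dV = 4πr² dr.)
With Ψ = A·(1 − r/(2a))·e^(−r/(2a)), the integral evaluates to A²·[8·π·a^3].
So A² = (8·π·a^3)^(−1).
Plugging in a = 4.12 yields A = 0.02385.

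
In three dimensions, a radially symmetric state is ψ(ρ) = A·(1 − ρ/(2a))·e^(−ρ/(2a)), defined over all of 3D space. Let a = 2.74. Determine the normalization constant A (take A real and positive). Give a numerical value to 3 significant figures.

A ≈ 0.0440

The normalization condition is ∫|ψ|² 4πρ² dρ = 1 from 0 to ∞.
Recall ∫₀^∞ ρ^m e^(−ρ/β) dρ = m!·β^(m+1), ∫|ψ|² 4πρ² dρ = A²·(8·π·a^3).
Plugging in a = 2.74 yields A = 0.04398.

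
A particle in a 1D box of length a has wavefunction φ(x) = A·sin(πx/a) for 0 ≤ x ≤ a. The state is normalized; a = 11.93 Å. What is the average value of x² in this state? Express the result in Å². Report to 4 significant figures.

By definition ⟨x²⟩ = ∫ x^2 |φ(x)|² dx.
With ∫₀^a sin²(nπx/a) dx = a/2, since the A² factors cancel between numerator and denominator, ⟨x²⟩ = -a^2/(2·π^2) + a^2/3.
With a = 11.93, ⟨x^2⟩ = 40.231.

⟨x^2⟩ ≈ 40.23 Å^2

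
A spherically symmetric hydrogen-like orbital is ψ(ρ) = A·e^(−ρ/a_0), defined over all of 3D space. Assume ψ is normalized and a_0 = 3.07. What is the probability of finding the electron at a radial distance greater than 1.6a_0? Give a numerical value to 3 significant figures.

Integrate the radial probability density 4πρ²|ψ|² over ρ > 1.6a_0.
A² is fixed by ∫₀^∞ 4πρ²|ψ|² dρ = 1, i.e. A² = (π·a_0^3)^(−1).
Let u = ρ/a_0; then A², 4π and the length scale all cancel, so P = ∫_{1.6}^{∞} u^2·e^(-2·u) du ÷ ∫_{0}^{∞} u^2·e^(-2·u) du.
An antiderivative of u^2·e^(-2·u) is -(2·u^2 + 2·u + 1)·e^(-2·u)/4; evaluating from 1.6 to ∞ gives 233·e^(-16/5)/100, while the full integral is 1/4.
This evaluates to P = 0.3799.

P ≈ 0.380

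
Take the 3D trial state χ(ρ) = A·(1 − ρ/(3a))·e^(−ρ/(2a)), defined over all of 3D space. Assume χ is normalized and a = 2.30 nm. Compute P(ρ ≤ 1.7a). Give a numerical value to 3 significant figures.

With dV = 4πρ²dρ, the probability is ∫|χ|² dV over ρ ≤ 1.7a.
A² is fixed by ∫₀^∞ 4πρ²|χ|² dρ = 1, i.e. A² = (8·π·a^3/3)^(−1).
In terms of u = ρ/a (A², 4π and the length scale all cancel between numerator and denominator), P = [∫_{0}^{1.7} u^2·(1 - u/3)^2·e^(-u) du] / [∫_{0}^{∞} u^2·(1 - u/3)^2·e^(-u) du].
An antiderivative of u^2·(1 - u/3)^2·e^(-u) is (-u^4 + 2·u^3 - 3·u^2 - 6·u - 6)·e^(-u)/9; evaluating from 0 to 1.7 gives ≈ 0.19177, while the full integral is 2/3.
The region integral divided by the full integral gives P = 0.2877.

P ≈ 0.288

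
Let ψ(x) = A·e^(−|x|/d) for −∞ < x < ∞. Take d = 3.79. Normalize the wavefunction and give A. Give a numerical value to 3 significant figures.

A ≈ 0.514

Require ∫ |ψ|² dx = 1 over the whole domain.
With ∫₀^∞ x^0 e^(−αx) dx = 0!/α^1, carrying out the integral gives A² · d.
Substituting d = 3.79 gives A² = 0.2639, so A = 0.5137.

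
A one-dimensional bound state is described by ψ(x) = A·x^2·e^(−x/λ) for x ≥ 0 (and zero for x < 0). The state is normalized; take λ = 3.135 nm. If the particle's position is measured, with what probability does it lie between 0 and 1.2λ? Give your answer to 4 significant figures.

P = ∫_{0}^{1.2λ} |ψ(x)|² dx.
With A² fixed by ∫|ψ|² = 1, i.e. A² = (3·λ^5/4)^(−1), substitute and integrate.
Substituting u = x/λ, A² and the length scale cancel in the ratio: P = ∫_{0}^{1.2} u^4·e^(-2·u) du / ∫_{0}^{∞} u^4·e^(-2·u) du.
With ∫ u^4·e^(-2·u) du = -(u^4/2 + u^3 + 3·u^2/2 + 3·u/2 + 3/4)·e^(-2·u) + C, the region integral is ≈ 0.0719014 and the full one is 3/4.
The result is P = 0.095869.

P ≈ 0.09587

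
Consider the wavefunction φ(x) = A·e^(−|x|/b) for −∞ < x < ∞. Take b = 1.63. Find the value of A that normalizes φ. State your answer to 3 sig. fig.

We need A² ∫|f|² dx = 1, taking the integral from −∞ to ∞.
Carrying out the integral gives A² · b.
Setting this equal to 1 gives A² = 1/(b).
Plugging in b = 1.63 yields A = 0.7833.

A ≈ 0.783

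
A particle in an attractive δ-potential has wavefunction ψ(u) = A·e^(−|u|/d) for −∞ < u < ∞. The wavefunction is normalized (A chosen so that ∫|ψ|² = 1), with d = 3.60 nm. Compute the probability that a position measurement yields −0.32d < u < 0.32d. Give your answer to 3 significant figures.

P ≈ 0.473

P = ∫_{−0.32d}^{0.32d} |ψ(u)|² du.
The normalization integral ∫|ψ|²du over the whole domain equals d·A², and A² cancels in the ratio.
Both integrals are even about u = 0, so only the u ≥ 0 halves are needed (the factors of 2 cancel). Substituting t = u/d, A² and the length scale cancel in the ratio: P = ∫_{0}^{0.32} e^(-2·t) dt / ∫_{0}^{∞} e^(-2·t) dt.
With ∫ e^(-2·t) dt = -e^(-2·t)/2 + C, the region integral is 1/2 - e^(-16/25)/2 and the full one is 1/2.
This works out to P = 0.4727.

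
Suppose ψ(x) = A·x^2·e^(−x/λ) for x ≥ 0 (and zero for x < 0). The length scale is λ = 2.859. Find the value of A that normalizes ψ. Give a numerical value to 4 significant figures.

The normalization condition is ∫|ψ|² dx = 1 from 0 to ∞.
The integral (without the A² prefactor) comes out to 3·λ^5/4.
Setting this equal to 1 gives A² = 1/(3·λ^5/4).
With λ = 2.859: A² = 0.0069802 and A = 0.083548.

A ≈ 0.08355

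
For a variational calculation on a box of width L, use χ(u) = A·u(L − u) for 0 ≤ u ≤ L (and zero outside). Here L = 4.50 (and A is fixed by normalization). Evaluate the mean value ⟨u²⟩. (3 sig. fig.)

The expectation value is the |χ|²-weighted average of u^2: ∫ u^2|χ|² du.
Expanding the polynomial and integrating term by term, evaluating both integrals, ⟨u²⟩ = 2·L^2/7.
With L = 4.50, ⟨u^2⟩ = 5.786.

⟨u^2⟩ ≈ 5.79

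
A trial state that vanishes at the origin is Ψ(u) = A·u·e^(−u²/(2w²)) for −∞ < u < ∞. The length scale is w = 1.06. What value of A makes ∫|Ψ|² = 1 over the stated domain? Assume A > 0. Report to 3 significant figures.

Normalization requires ∫|Ψ|² du = 1, integrated from −∞ to ∞.
Differentiating ∫e^(−αu²) du = √(π/α) under α to get the higher moments, ∫|Ψ|² du = A²·(√(π)·w^3/2).
So A² = (√(π)·w^3/2)^(−1).
Substituting w = 1.06 gives A² = 0.9474, so A = 0.9733.

A ≈ 0.973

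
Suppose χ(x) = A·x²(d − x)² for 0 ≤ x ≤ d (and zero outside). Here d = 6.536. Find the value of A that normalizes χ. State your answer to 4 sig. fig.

Normalization requires ∫|χ|² dx = 1, integrated from 0 to d.
Expanding the polynomial and integrating term by term, the integral (without the A² prefactor) comes out to d^9/630.
Plugging in d = 6.536 yields A = 0.0053798.

A ≈ 0.005380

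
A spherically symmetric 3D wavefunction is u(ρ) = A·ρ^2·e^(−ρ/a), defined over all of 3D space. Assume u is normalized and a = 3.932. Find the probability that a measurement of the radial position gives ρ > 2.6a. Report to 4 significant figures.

P ≈ 0.7324

P = ∫ |u|² 4πρ² dρ over ρ > 2.6a.
A² is fixed by ∫₀^∞ 4πρ²|u|² dρ = 1, i.e. A² = (45·π·a^7/2)^(−1).
Let t = ρ/a; then A², 4π and the length scale all cancel, so P = ∫_{2.6}^{∞} t^6·e^(-2·t) dt ÷ ∫_{0}^{∞} t^6·e^(-2·t) dt.
Using ∫ t^6·e^(-2·t) dt = -(4·t^6 + 12·t^5 + 30·t^4 + 60·t^3 + 90·t^2 + 90·t + 45)·e^(-2·t)/8, the numerator is ≈ 4.11971 and the denominator is 45/8.
This evaluates to P = 0.73239.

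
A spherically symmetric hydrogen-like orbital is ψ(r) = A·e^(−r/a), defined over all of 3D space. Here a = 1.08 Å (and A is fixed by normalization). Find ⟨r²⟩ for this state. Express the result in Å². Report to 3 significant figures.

The expectation value is the |ψ|²-weighted average of r^2: ∫ r^2|ψ|² 4πr² dr.
Recall ∫₀^∞ r^m e^(−r/β) dr = m!·β^(m+1), the ratio of the moment integral to the normalization integral gives ⟨r²⟩ = 3·a^2.
With a = 1.08, ⟨r^2⟩ = 3.499.

⟨r^2⟩ ≈ 3.50 Å^2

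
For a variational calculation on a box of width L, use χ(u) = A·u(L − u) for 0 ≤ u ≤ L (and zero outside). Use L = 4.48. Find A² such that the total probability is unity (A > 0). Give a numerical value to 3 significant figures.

A^2 ≈ 0.0166

Normalization requires ∫|χ|² du = 1, integrated from 0 to L.
Expanding the polynomial and integrating term by term, the integral (without the A² prefactor) comes out to L^5/30.
Setting this equal to 1 gives A² = 1/(L^5/30).
Substituting L = 4.48 gives A² = 0.01662, so A = 0.1289.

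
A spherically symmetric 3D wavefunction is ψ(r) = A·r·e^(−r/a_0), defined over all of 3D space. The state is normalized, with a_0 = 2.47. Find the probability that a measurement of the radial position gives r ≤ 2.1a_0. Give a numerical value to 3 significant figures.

P = ∫ |ψ|² 4πr² dr over r ≤ 2.1a_0.
The full normalization integral is A²·[3·π·a_0^5] = 1, fixing A².
In terms of u = r/a_0 (A², 4π and the length scale all cancel between numerator and denominator), P = [∫_{0}^{2.1} u^4·e^(-2·u) du] / [∫_{0}^{∞} u^4·e^(-2·u) du].
An antiderivative of u^4·e^(-2·u) is -(u^4/2 + u^3 + 3·u^2/2 + 3·u/2 + 3/4)·e^(-2·u); evaluating from 0 to 2.1 gives ≈ 0.30763, while the full integral is 3/4.
This evaluates to P = 0.4102.

P ≈ 0.410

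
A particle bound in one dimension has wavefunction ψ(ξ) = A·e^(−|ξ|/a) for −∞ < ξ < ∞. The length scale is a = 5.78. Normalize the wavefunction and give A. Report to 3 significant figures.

We need A² ∫|f|² dξ = 1, taking the integral from −∞ to ∞.
Carrying out the integral gives A² · a.
Plugging in a = 5.78 yields A = 0.4159.

A ≈ 0.416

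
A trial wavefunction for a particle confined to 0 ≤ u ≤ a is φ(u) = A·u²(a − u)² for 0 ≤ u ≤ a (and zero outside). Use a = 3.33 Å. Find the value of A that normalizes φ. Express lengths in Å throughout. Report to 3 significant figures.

A ≈ 0.112 Å^(-9/2)

Normalization requires ∫|φ|² du = 1, integrated from 0 to a.
With φ = A·u²(a − u)², the integral evaluates to A²·[a^9/630].
Substituting a = 3.33 gives A² = 0.01251, so A = 0.1119.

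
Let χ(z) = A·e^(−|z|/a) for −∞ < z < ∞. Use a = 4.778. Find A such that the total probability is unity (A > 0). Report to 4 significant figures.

A ≈ 0.4575

Require ∫ |χ|² dz = 1 over the whole domain.
Using ∫₀^∞ zⁿ e^(−αz) dz = n!/αⁿ⁺¹, the integral (without the A² prefactor) comes out to a.
So A² = (a)^(−1).
Plugging in a = 4.778 yields A = 0.45749.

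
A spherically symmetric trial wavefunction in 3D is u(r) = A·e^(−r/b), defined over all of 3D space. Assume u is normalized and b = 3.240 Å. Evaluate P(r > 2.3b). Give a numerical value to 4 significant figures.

P ≈ 0.1626

With dV = 4πr²dr, the probability is ∫|u|² dV over r > 2.3b.
Normalization gives A² = 1/(π·b^3).
Substituting t = r/b, A², 4π and the length scale all cancel in the ratio: P = ∫_{2.3}^{∞} t^2·e^(-2·t) dt / ∫_{0}^{∞} t^2·e^(-2·t) dt.
Using ∫ t^2·e^(-2·t) dt = -(2·t^2 + 2·t + 1)·e^(-2·t)/4, the numerator is 809·e^(-23/5)/200 and the denominator is 1/4.
Taking the ratio yields P = 0.16264.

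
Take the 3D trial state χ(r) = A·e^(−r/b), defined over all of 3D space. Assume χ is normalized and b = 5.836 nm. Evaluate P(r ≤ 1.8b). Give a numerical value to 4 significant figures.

With dV = 4πr²dr, the probability is ∫|χ|² dV over r ≤ 1.8b.
Normalization gives A² = 1/(π·b^3).
In terms of u = r/b (A², 4π and the length scale all cancel between numerator and denominator), P = [∫_{0}^{1.8} u^2·e^(-2·u) du] / [∫_{0}^{∞} u^2·e^(-2·u) du].
With ∫ u^2·e^(-2·u) du = -(2·u^2 + 2·u + 1)·e^(-2·u)/4 + C, the region integral is 1/4 - 277·e^(-18/5)/100 and the full one is 1/4.
The region integral divided by the full integral gives P = 0.69725.

P ≈ 0.6973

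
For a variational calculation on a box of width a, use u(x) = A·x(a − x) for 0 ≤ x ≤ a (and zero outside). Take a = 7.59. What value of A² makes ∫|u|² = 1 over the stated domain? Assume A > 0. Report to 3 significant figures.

A^2 ≈ 0.00119

Normalization requires ∫|u|² dx = 1, integrated from 0 to a.
With u = A·x(a − x), the integral evaluates to A²·[a^5/30].
With a = 7.59: A² = 0.001191 and A = 0.03451.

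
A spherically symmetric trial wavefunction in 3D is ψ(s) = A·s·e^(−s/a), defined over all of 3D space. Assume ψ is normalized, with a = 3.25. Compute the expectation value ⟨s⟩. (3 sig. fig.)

⟨s⟩ ≈ 8.13

⟨s⟩ = ∫ s |ψ|² 4πs² ds over the full domain.
With ∫₀^∞ s^5 e^(−αs) ds = 5!/α^6, evaluating both integrals, ⟨s⟩ = 5·a/2.
With a = 3.25, ⟨s⟩ = 8.125.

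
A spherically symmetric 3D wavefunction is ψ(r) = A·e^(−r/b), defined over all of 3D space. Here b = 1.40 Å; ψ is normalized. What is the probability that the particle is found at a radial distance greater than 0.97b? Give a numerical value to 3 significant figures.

P ≈ 0.693

P = ∫ |ψ|² 4πr² dr over r > 0.97b.
A² is fixed by ∫₀^∞ 4πr²|ψ|² dr = 1, i.e. A² = (π·b^3)^(−1).
Substituting u = r/b, A², 4π and the length scale all cancel in the ratio: P = ∫_{0.97}^{∞} u^2·e^(-2·u) du / ∫_{0}^{∞} u^2·e^(-2·u) du.
An antiderivative of u^2·e^(-2·u) is -(2·u^2 + 2·u + 1)·e^(-2·u)/4; evaluating from 0.97 to ∞ gives ≈ 0.17323, while the full integral is 1/4.
The region integral divided by the full integral gives P = 0.6929.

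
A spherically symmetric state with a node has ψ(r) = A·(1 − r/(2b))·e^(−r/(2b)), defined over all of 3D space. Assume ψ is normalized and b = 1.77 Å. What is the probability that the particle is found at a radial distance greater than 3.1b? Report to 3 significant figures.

P ≈ 0.921

Integrate the radial probability density 4πr²|ψ|² over r > 3.1b.
Normalization gives A² = 1/(8·π·b^3).
Substituting u = r/b, A², 4π and the length scale all cancel in the ratio: P = ∫_{3.1}^{∞} u^2·(1 - u/2)^2·e^(-u) du / ∫_{0}^{∞} u^2·(1 - u/2)^2·e^(-u) du.
An antiderivative of u^2·(1 - u/2)^2·e^(-u) is -(u^4/4 + u^2 + 2·u + 2)·e^(-u); evaluating from 3.1 to ∞ gives ≈ 1.8424, while the full integral is 2.
The region integral divided by the full integral gives P = 0.9212.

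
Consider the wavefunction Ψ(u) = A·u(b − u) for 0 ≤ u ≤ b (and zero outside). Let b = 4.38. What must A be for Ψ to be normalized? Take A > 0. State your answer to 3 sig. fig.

Require ∫ |Ψ|² du = 1 over the whole domain.
The integral (without the A² prefactor) comes out to b^5/30.
Hence A² = 1/[b^5/30].
With b = 4.38: A² = 0.01861 and A = 0.1364.

A ≈ 0.136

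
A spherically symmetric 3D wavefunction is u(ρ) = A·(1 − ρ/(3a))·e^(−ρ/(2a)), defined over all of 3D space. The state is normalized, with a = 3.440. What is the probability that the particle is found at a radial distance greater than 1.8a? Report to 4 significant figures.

Integrate the radial probability density 4πρ²|u|² over ρ > 1.8a.
Normalization gives A² = 1/(8·π·a^3/3).
In terms of t = ρ/a (A², 4π and the length scale all cancel between numerator and denominator), P = [∫_{1.8}^{∞} t^2·(1 - t/3)^2·e^(-t) dt] / [∫_{0}^{∞} t^2·(1 - t/3)^2·e^(-t) dt].
Using ∫ t^2·(1 - t/3)^2·e^(-t) dt = (-t^4 + 2·t^3 - 3·t^2 - 6·t - 6)·e^(-t)/9, the numerator is 5282·e^(-9/5)/1875 and the denominator is 2/3.
This evaluates to P = 0.69849.

P ≈ 0.6985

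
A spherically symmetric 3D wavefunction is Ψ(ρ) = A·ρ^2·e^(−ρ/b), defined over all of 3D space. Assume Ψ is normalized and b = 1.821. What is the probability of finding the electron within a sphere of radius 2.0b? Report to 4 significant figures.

Integrate the radial probability density 4πρ²|Ψ|² over ρ ≤ 2.0b.
Normalization gives A² = 1/(45·π·b^7/2).
In terms of u = ρ/b (A², 4π and the length scale all cancel between numerator and denominator), P = [∫_{0}^{2.0} u^6·e^(-2·u) du] / [∫_{0}^{∞} u^6·e^(-2·u) du].
With ∫ u^6·e^(-2·u) du = -(4·u^6 + 12·u^5 + 30·u^4 + 60·u^3 + 90·u^2 + 90·u + 45)·e^(-2·u)/8 + C, the region integral is 45/8 - 2185·e^(-4)/8 and the full one is 45/8.
Taking the ratio yields P = 0.11067.

P ≈ 0.1107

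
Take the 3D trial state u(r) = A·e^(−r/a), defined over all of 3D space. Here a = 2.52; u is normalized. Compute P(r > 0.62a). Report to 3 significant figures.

P ≈ 0.871

With dV = 4πr²dr, the probability is ∫|u|² dV over r > 0.62a.
The full normalization integral is A²·[π·a^3] = 1, fixing A².
In terms of t = r/a (A², 4π and the length scale all cancel between numerator and denominator), P = [∫_{0.62}^{∞} t^2·e^(-2·t) dt] / [∫_{0}^{∞} t^2·e^(-2·t) dt].
With ∫ t^2·e^(-2·t) dt = -(2·t^2 + 2·t + 1)·e^(-2·t)/4 + C, the region integral is 3761·e^(-31/25)/5000 and the full one is 1/4.
Taking the ratio yields P = 0.8707.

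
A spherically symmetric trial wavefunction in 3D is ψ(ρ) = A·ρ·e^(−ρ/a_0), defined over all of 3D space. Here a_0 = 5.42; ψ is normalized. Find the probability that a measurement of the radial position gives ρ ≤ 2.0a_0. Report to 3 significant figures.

P ≈ 0.371

Integrate the radial probability density 4πρ²|ψ|² over ρ ≤ 2.0a_0.
The full normalization integral is A²·[3·π·a_0^5] = 1, fixing A².
Substituting u = ρ/a_0, A², 4π and the length scale all cancel in the ratio: P = ∫_{0}^{2.0} u^4·e^(-2·u) du / ∫_{0}^{∞} u^4·e^(-2·u) du.
With ∫ u^4·e^(-2·u) du = -(u^4/2 + u^3 + 3·u^2/2 + 3·u/2 + 3/4)·e^(-2·u) + C, the region integral is 3/4 - 103·e^(-4)/4 and the full one is 3/4.
This evaluates to P = 0.3712.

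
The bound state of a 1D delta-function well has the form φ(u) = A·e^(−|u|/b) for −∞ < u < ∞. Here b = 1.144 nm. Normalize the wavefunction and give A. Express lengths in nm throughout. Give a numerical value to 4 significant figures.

A ≈ 0.9349 nm^(-1/2)

We need A² ∫|f|² du = 1, taking the integral from −∞ to ∞.
With φ = A·e^(−|u|/b), the integral evaluates to A²·[b].
So A² = (b)^(−1).
Substituting b = 1.144 gives A² = 0.87413, so A = 0.93495.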